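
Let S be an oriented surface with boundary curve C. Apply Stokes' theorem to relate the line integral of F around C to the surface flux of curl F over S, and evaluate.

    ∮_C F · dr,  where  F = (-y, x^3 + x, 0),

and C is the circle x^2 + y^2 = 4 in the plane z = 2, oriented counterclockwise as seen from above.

Let S be the flat disk x^2 + y^2 ≤ 4 in the plane z = 2, with upward unit normal n̂ = ẑ. By Stokes' theorem,

    ∮_C F · dr = ∬_S (∇ × F) · n̂ dS = ∬_D (curl F)_z dA,

where D is the disk x^2 + y^2 ≤ 4.

Compute the curl of F = (-y, x^3 + x, 0):
    (∇ × F)_x = ∂F_z/∂y - ∂F_y/∂z = 0,
    (∇ × F)_y = ∂F_x/∂z - ∂F_z/∂x = 0,
    (∇ × F)_z = ∂F_y/∂x - ∂F_x/∂y = 3x^2 + 2.

On z = 2, (curl F)_z = 3x^2 + 2.

Convert to polar (x = r cos θ, y = r sin θ, dA = r dr dθ); the integrand becomes 3r^2cos(θ)^2 + 2, so

    ∬_D (curl F)_z dA = ∫_0^{2π} ∫_0^{2} (3r^2cos(θ)^2 + 2) · r dr dθ.

Inner (r from 0 to 2): 12cos(θ)^2 + 4.
Outer (θ from 0 to 2π): 20π.

Therefore ∮_C F · dr = 20π.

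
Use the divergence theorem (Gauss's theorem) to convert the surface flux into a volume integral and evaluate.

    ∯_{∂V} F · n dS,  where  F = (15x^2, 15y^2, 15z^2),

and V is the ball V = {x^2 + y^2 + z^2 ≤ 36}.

By the divergence theorem,

    ∯_{∂V} F · n dS = ∭_V (∇ · F) dV.

Compute the divergence:
    ∇ · F = ∂F_x/∂x + ∂F_y/∂y + ∂F_z/∂z = 30x + 30y + 30z.

In spherical coordinates, x = ρ sin(φ) cos(θ), y = ρ sin(φ) sin(θ), z = ρ cos(φ), dV = ρ^2 sin(φ) dρ dφ dθ, with 0 ≤ ρ ≤ 6, 0 ≤ φ ≤ π, 0 ≤ θ ≤ 2π.

The integrand, after substitution and multiplying by the volume element, becomes (30ρ (sqrt(2)sin(φ)sin(θ + π/4) + cos(φ))) · ρ^2 sin(φ), so

    ∭_V (∇·F) dV = ∫_0^{2π} ∫_0^{π} ∫_0^{6} (30ρ (sqrt(2)sin(φ)sin(θ + π/4) + cos(φ))) · ρ^2 sin(φ) dρ dφ dθ.

Inner (ρ from 0 to 6): 9720(sqrt(2)sin(φ)sin(θ + π/4) + cos(φ))sin(φ).
Middle (φ from 0 to π): 4860sqrt(2)π sin(θ + π/4).
Outer (θ from 0 to 2π): 0.

Therefore ∯_{∂V} F · n dS = 0.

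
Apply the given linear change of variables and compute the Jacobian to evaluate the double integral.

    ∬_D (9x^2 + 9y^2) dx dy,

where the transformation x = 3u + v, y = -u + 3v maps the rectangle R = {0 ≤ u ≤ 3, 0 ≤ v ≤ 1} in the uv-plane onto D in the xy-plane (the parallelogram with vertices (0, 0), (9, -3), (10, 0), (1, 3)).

Compute the Jacobian determinant of (x, y) with respect to (u, v):

    ∂(x,y)/∂(u,v) = | 3  1 | = (3)(3) - (1)(-1) = 10.
                   | -1  3 |

Its absolute value is |J| = 10 (the area scaling factor).

Substituting x = 3u + v, y = -u + 3v into the integrand,

    9x^2 + 9y^2 → 90u^2 + 90v^2,

so the integral becomes

    ∬_R (90u^2 + 90v^2) · |J| du dv = ∫_0^3 ∫_0^1 (900u^2 + 900v^2) dv du.

Inner (v): 900u^2 + 300.
Outer (u): 9000.

Therefore ∬_D (9x^2 + 9y^2) dx dy = 9000.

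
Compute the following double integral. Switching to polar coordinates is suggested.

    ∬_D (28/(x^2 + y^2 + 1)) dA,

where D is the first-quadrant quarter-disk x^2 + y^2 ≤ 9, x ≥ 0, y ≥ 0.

The region D is 0 ≤ r ≤ 3, 0 ≤ θ ≤ π/2 in polar coordinates, where x = r cos(θ), y = r sin(θ), and dA = r dr dθ.

Under the substitution, the integrand becomes 28/(r^2 + 1), so

    ∬_D (28/(x^2 + y^2 + 1)) dA = ∫_{0}^{π/2} ∫_{0}^{3} (28/(r^2 + 1)) · r dr dθ.

Inner integral (in r): ∫_{0}^{3} (28/(r^2 + 1)) · r dr = log(100000000000000).

Outer integral (in θ): ∫_{0}^{π/2} (log(100000000000000)) dθ = 7π log(10).

Therefore ∬_D (28/(x^2 + y^2 + 1)) dA = 7π log(10).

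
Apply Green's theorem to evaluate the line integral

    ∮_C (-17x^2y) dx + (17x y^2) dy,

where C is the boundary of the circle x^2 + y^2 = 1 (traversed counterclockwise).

Green's theorem converts the closed line integral into a double integral over the enclosed region D:

    ∮_C P dx + Q dy = ∬_D (∂Q/∂x - ∂P/∂y) dA.

Here P = -17x^2y, Q = 17x y^2, so

    ∂Q/∂x = 17y^2,    ∂P/∂y = -17x^2,
    ∂Q/∂x - ∂P/∂y = 17x^2 + 17y^2.

D is the region x^2 + y^2 ≤ 1. Evaluating the double integral:

In polar coordinates (x = r cos θ, y = r sin θ, dA = r dr dθ) the integrand becomes 17r^2, so

    ∬_D (17x^2 + 17y^2) dA = ∫_0^{2π} ∫_0^{1} (17r^2) · r dr dθ.

Inner (r from 0 to 1): 17/4.
Outer (θ from 0 to 2π): 17π/2.

Therefore ∮_C P dx + Q dy = 17π/2.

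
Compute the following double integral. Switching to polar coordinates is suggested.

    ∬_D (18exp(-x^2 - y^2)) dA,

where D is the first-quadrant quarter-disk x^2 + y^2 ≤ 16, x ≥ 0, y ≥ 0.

The region D is 0 ≤ r ≤ 4, 0 ≤ θ ≤ π/2 in polar coordinates, where x = r cos(θ), y = r sin(θ), and dA = r dr dθ.

Under the substitution, the integrand becomes 18exp(-r^2), so

    ∬_D (18exp(-x^2 - y^2)) dA = ∫_{0}^{π/2} ∫_{0}^{4} (18exp(-r^2)) · r dr dθ.

Inner integral (in r): ∫_{0}^{4} (18exp(-r^2)) · r dr = 9 - 9exp(-16).

Outer integral (in θ): ∫_{0}^{π/2} (9 - 9exp(-16)) dθ = -9π (1 - exp(16))exp(-16)/2.

Therefore ∬_D (18exp(-x^2 - y^2)) dA = -9π (1 - exp(16))exp(-16)/2.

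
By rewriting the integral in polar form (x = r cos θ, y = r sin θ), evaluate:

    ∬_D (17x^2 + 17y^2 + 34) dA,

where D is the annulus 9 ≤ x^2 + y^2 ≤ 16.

The region D is 3 ≤ r ≤ 4, 0 ≤ θ ≤ 2π in polar coordinates, where x = r cos(θ), y = r sin(θ), and dA = r dr dθ.

Under the substitution, the integrand becomes 17r^2 + 34, so

    ∬_D (17x^2 + 17y^2 + 34) dA = ∫_{0}^{2π} ∫_{3}^{4} (17r^2 + 34) · r dr dθ.

Inner integral (in r): ∫_{3}^{4} (17r^2 + 34) · r dr = 3451/4.

Outer integral (in θ): ∫_{0}^{2π} (3451/4) dθ = 3451π/2.

Therefore ∬_D (17x^2 + 17y^2 + 34) dA = 3451π/2.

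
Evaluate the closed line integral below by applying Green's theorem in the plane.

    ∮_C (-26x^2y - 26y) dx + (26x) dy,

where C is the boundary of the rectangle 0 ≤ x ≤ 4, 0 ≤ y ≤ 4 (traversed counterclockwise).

Green's theorem converts the closed line integral into a double integral over the enclosed region D:

    ∮_C P dx + Q dy = ∬_D (∂Q/∂x - ∂P/∂y) dA.

Here P = -26x^2y - 26y, Q = 26x, so

    ∂Q/∂x = 26,    ∂P/∂y = -26x^2 - 26,
    ∂Q/∂x - ∂P/∂y = 26x^2 + 52.

D is the region 0 ≤ x ≤ 4, 0 ≤ y ≤ 4. Evaluating the double integral:

    ∬_D (26x^2 + 52) dA = ∫_0^{4} ∫_0^{4} (26x^2 + 52) dy dx.

Inner (y from 0 to 4): 104x^2 + 208.
Outer (x from 0 to 4): 9152/3.

Therefore ∮_C P dx + Q dy = 9152/3.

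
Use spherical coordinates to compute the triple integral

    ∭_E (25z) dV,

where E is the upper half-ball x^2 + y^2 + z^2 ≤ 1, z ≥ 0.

In spherical coordinates, x = ρ sin(φ) cos(θ), y = ρ sin(φ) sin(θ), z = ρ cos(φ), and dV = ρ^2 sin(φ) dρ dφ dθ.

The integrand becomes 25ρ cos(φ), so

    ∭_E (25z) dV = ∫_{0}^{2π} ∫_{0}^{π/2} ∫_{0}^{1} (25ρ cos(φ)) · ρ^2 sin(φ) dρ dφ dθ.

Inner (ρ): 25sin(2φ)/8.
Middle (φ): 25/8.
Outer (θ): 25π/4.

Therefore the triple integral equals 25π/4.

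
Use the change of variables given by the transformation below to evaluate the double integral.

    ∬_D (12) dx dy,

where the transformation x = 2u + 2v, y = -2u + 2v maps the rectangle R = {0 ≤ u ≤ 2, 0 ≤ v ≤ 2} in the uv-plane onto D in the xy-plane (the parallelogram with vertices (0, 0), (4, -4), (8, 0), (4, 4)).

Compute the Jacobian determinant of (x, y) with respect to (u, v):

    ∂(x,y)/∂(u,v) = | 2  2 | = (2)(2) - (2)(-2) = 8.
                   | -2  2 |

Its absolute value is |J| = 8 (the area scaling factor).

Substituting x = 2u + 2v, y = -2u + 2v into the integrand,

    12 → 12,

so the integral becomes

    ∬_R (12) · |J| du dv = ∫_0^2 ∫_0^2 (96) dv du.

Inner (v): 192.
Outer (u): 384.

Therefore ∬_D (12) dx dy = 384.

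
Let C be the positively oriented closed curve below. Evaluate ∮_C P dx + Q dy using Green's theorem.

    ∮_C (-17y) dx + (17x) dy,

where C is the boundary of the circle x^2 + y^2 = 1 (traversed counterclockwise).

Green's theorem converts the closed line integral into a double integral over the enclosed region D:

    ∮_C P dx + Q dy = ∬_D (∂Q/∂x - ∂P/∂y) dA.

Here P = -17y, Q = 17x, so

    ∂Q/∂x = 17,    ∂P/∂y = -17,
    ∂Q/∂x - ∂P/∂y = 34.

D is the region x^2 + y^2 ≤ 1. Evaluating the double integral:

In polar coordinates (x = r cos θ, y = r sin θ, dA = r dr dθ) the integrand becomes 34, so

    ∬_D (34) dA = ∫_0^{2π} ∫_0^{1} (34) · r dr dθ.

Inner (r from 0 to 1): 17.
Outer (θ from 0 to 2π): 34π.

Therefore ∮_C P dx + Q dy = 34π.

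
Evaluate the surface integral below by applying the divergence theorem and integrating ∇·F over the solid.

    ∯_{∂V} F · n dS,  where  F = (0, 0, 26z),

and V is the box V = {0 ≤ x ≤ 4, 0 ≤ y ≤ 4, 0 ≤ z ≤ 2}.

By the divergence theorem,

    ∯_{∂V} F · n dS = ∭_V (∇ · F) dV.

Compute the divergence:
    ∇ · F = ∂F_x/∂x + ∂F_y/∂y + ∂F_z/∂z = 0 + 0 + 26 = 26.

V is a rectangular box, so dV = dx dy dz with 0 ≤ x ≤ 4, 0 ≤ y ≤ 4, 0 ≤ z ≤ 2.

Integrate (26) over V as an iterated integral:

    ∭_V (∇·F) dV = ∫_0^{4} ∫_0^{4} ∫_0^{2} (26) dz dy dx.

Inner (z from 0 to 2): 52.
Middle (y from 0 to 4): 208.
Outer (x from 0 to 4): 832.

Therefore ∯_{∂V} F · n dS = 832.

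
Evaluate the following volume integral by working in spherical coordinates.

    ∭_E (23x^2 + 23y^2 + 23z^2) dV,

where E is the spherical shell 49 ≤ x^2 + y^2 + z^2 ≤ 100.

In spherical coordinates, x = ρ sin(φ) cos(θ), y = ρ sin(φ) sin(θ), z = ρ cos(φ), and dV = ρ^2 sin(φ) dρ dφ dθ.

The integrand becomes 23ρ^2, so

    ∭_E (23x^2 + 23y^2 + 23z^2) dV = ∫_{0}^{2π} ∫_{0}^{π} ∫_{7}^{10} (23ρ^2) · ρ^2 sin(φ) dρ dφ dθ.

Inner (ρ): 1913439sin(φ)/5.
Middle (φ): 3826878/5.
Outer (θ): 7653756π/5.

Therefore the triple integral equals 7653756π/5.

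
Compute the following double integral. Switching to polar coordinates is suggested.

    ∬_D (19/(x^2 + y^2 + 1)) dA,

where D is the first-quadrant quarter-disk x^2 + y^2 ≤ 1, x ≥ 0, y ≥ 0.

The region D is 0 ≤ r ≤ 1, 0 ≤ θ ≤ π/2 in polar coordinates, where x = r cos(θ), y = r sin(θ), and dA = r dr dθ.

Under the substitution, the integrand becomes 19/(r^2 + 1), so

    ∬_D (19/(x^2 + y^2 + 1)) dA = ∫_{0}^{π/2} ∫_{0}^{1} (19/(r^2 + 1)) · r dr dθ.

Inner integral (in r): ∫_{0}^{1} (19/(r^2 + 1)) · r dr = 19log(2)/2.

Outer integral (in θ): ∫_{0}^{π/2} (19log(2)/2) dθ = 19π log(2)/4.

Therefore ∬_D (19/(x^2 + y^2 + 1)) dA = 19π log(2)/4.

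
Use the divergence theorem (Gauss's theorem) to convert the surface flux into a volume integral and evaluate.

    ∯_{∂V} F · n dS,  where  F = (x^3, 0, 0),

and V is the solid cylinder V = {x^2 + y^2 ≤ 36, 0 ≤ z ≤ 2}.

By the divergence theorem,

    ∯_{∂V} F · n dS = ∭_V (∇ · F) dV.

Compute the divergence:
    ∇ · F = ∂F_x/∂x + ∂F_y/∂y + ∂F_z/∂z = 3x^2 + 0 + 0 = 3x^2.

In cylindrical coordinates, x = r cos(θ), y = r sin(θ), z = z, dV = r dr dθ dz, with 0 ≤ r ≤ 6, 0 ≤ θ ≤ 2π, 0 ≤ z ≤ 2.

The integrand, after substitution and multiplying by the volume element, becomes (3r^2cos(θ)^2) · r, so

    ∭_V (∇·F) dV = ∫_0^{2π} ∫_0^{6} ∫_0^{2} (3r^2cos(θ)^2) · r dz dr dθ.

Inner (z from 0 to 2): 6r^3cos(θ)^2.
Middle (r from 0 to 6): 1944cos(θ)^2.
Outer (θ from 0 to 2π): 1944π.

Therefore ∯_{∂V} F · n dS = 1944π.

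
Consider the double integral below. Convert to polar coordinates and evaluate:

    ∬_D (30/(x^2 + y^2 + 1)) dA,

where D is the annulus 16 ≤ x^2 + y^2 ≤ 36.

The region D is 4 ≤ r ≤ 6, 0 ≤ θ ≤ 2π in polar coordinates, where x = r cos(θ), y = r sin(θ), and dA = r dr dθ.

Under the substitution, the integrand becomes 30/(r^2 + 1), so

    ∬_D (30/(x^2 + y^2 + 1)) dA = ∫_{0}^{2π} ∫_{4}^{6} (30/(r^2 + 1)) · r dr dθ.

Inner integral (in r): ∫_{4}^{6} (30/(r^2 + 1)) · r dr = log(333446267951815307088493/2862423051509815793).

Outer integral (in θ): ∫_{0}^{2π} (log(333446267951815307088493/2862423051509815793)) dθ = log((333446267951815307088493/2862423051509815793)^(2π)).

Therefore ∬_D (30/(x^2 + y^2 + 1)) dA = log((333446267951815307088493/2862423051509815793)^(2π)).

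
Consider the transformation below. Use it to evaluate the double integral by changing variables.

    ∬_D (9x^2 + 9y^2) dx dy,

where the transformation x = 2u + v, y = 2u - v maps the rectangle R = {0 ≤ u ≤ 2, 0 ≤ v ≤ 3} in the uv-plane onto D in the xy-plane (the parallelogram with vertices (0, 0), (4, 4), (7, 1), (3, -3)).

Compute the Jacobian determinant of (x, y) with respect to (u, v):

    ∂(x,y)/∂(u,v) = | 2  1 | = (2)(-1) - (1)(2) = -4.
                   | 2  -1 |

Its absolute value is |J| = 4 (the area scaling factor).

Substituting x = 2u + v, y = 2u - v into the integrand,

    9x^2 + 9y^2 → 72u^2 + 18v^2,

so the integral becomes

    ∬_R (72u^2 + 18v^2) · |J| du dv = ∫_0^2 ∫_0^3 (288u^2 + 72v^2) dv du.

Inner (v): 864u^2 + 648.
Outer (u): 3600.

Therefore ∬_D (9x^2 + 9y^2) dx dy = 3600.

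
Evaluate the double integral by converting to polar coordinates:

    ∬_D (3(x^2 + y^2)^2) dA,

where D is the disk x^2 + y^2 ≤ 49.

The region D is 0 ≤ r ≤ 7, 0 ≤ θ ≤ 2π in polar coordinates, where x = r cos(θ), y = r sin(θ), and dA = r dr dθ.

Under the substitution, the integrand becomes 3r^4, so

    ∬_D (3(x^2 + y^2)^2) dA = ∫_{0}^{2π} ∫_{0}^{7} (3r^4) · r dr dθ.

Inner integral (in r): ∫_{0}^{7} (3r^4) · r dr = 117649/2.

Outer integral (in θ): ∫_{0}^{2π} (117649/2) dθ = 117649π.

Therefore ∬_D (3(x^2 + y^2)^2) dA = 117649π.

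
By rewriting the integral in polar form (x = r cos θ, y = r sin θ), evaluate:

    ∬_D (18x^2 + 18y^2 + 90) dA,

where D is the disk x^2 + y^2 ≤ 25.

The region D is 0 ≤ r ≤ 5, 0 ≤ θ ≤ 2π in polar coordinates, where x = r cos(θ), y = r sin(θ), and dA = r dr dθ.

Under the substitution, the integrand becomes 18r^2 + 90, so

    ∬_D (18x^2 + 18y^2 + 90) dA = ∫_{0}^{2π} ∫_{0}^{5} (18r^2 + 90) · r dr dθ.

Inner integral (in r): ∫_{0}^{5} (18r^2 + 90) · r dr = 7875/2.

Outer integral (in θ): ∫_{0}^{2π} (7875/2) dθ = 7875π.

Therefore ∬_D (18x^2 + 18y^2 + 90) dA = 7875π.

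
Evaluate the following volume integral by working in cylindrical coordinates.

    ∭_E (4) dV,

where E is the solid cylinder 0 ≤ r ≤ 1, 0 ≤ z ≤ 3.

In cylindrical coordinates, x = r cos(θ), y = r sin(θ), z = z, and dV = r dr dθ dz.

The integrand becomes 4, so

    ∭_E (4) dV = ∫_{0}^{2π} ∫_{0}^{1} ∫_{0}^{3} (4) · r dz dr dθ.

Inner (z): 12r.
Middle (r from 0 to 1): 6.
Outer (θ): 12π.

Therefore the triple integral equals 12π.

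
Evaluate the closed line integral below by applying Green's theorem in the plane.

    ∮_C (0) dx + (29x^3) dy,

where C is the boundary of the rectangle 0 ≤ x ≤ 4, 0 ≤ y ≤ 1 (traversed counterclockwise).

Green's theorem converts the closed line integral into a double integral over the enclosed region D:

    ∮_C P dx + Q dy = ∬_D (∂Q/∂x - ∂P/∂y) dA.

Here P = 0, Q = 29x^3, so

    ∂Q/∂x = 87x^2,    ∂P/∂y = 0,
    ∂Q/∂x - ∂P/∂y = 87x^2.

D is the region 0 ≤ x ≤ 4, 0 ≤ y ≤ 1. Evaluating the double integral:

    ∬_D (87x^2) dA = ∫_0^{4} ∫_0^{1} (87x^2) dy dx.

Inner (y from 0 to 1): 87x^2.
Outer (x from 0 to 4): 1856.

Therefore ∮_C P dx + Q dy = 1856.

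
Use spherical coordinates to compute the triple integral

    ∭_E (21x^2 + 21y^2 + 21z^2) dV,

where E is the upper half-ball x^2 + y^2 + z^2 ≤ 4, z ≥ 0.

In spherical coordinates, x = ρ sin(φ) cos(θ), y = ρ sin(φ) sin(θ), z = ρ cos(φ), and dV = ρ^2 sin(φ) dρ dφ dθ.

The integrand becomes 21ρ^2, so

    ∭_E (21x^2 + 21y^2 + 21z^2) dV = ∫_{0}^{2π} ∫_{0}^{π/2} ∫_{0}^{2} (21ρ^2) · ρ^2 sin(φ) dρ dφ dθ.

Inner (ρ): 672sin(φ)/5.
Middle (φ): 672/5.
Outer (θ): 1344π/5.

Therefore the triple integral equals 1344π/5.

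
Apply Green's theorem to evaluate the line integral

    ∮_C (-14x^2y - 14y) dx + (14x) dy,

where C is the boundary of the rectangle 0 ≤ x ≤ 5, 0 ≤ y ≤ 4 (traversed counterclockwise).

Green's theorem converts the closed line integral into a double integral over the enclosed region D:

    ∮_C P dx + Q dy = ∬_D (∂Q/∂x - ∂P/∂y) dA.

Here P = -14x^2y - 14y, Q = 14x, so

    ∂Q/∂x = 14,    ∂P/∂y = -14x^2 - 14,
    ∂Q/∂x - ∂P/∂y = 14x^2 + 28.

D is the region 0 ≤ x ≤ 5, 0 ≤ y ≤ 4. Evaluating the double integral:

    ∬_D (14x^2 + 28) dA = ∫_0^{5} ∫_0^{4} (14x^2 + 28) dy dx.

Inner (y from 0 to 4): 56x^2 + 112.
Outer (x from 0 to 5): 8680/3.

Therefore ∮_C P dx + Q dy = 8680/3.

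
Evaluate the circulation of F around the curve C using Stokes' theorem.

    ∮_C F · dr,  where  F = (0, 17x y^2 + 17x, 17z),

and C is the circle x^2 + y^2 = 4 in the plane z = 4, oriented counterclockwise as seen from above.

Let S be the flat disk x^2 + y^2 ≤ 4 in the plane z = 4, with upward unit normal n̂ = ẑ. By Stokes' theorem,

    ∮_C F · dr = ∬_S (∇ × F) · n̂ dS = ∬_D (curl F)_z dA,

where D is the disk x^2 + y^2 ≤ 4.

Compute the curl of F = (0, 17x y^2 + 17x, 17z):
    (∇ × F)_x = ∂F_z/∂y - ∂F_y/∂z = 0,
    (∇ × F)_y = ∂F_x/∂z - ∂F_z/∂x = 0,
    (∇ × F)_z = ∂F_y/∂x - ∂F_x/∂y = 17y^2 + 17.

On z = 4, (curl F)_z = 17y^2 + 17.

Convert to polar (x = r cos θ, y = r sin θ, dA = r dr dθ); the integrand becomes 17r^2sin(θ)^2 + 17, so

    ∬_D (curl F)_z dA = ∫_0^{2π} ∫_0^{2} (17r^2sin(θ)^2 + 17) · r dr dθ.

Inner (r from 0 to 2): 68 - 34cos(2θ).
Outer (θ from 0 to 2π): 136π.

Therefore ∮_C F · dr = 136π.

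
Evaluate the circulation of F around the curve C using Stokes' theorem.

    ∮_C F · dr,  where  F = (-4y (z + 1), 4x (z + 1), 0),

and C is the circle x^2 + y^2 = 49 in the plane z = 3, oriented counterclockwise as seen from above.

Let S be the flat disk x^2 + y^2 ≤ 49 in the plane z = 3, with upward unit normal n̂ = ẑ. By Stokes' theorem,

    ∮_C F · dr = ∬_S (∇ × F) · n̂ dS = ∬_D (curl F)_z dA,

where D is the disk x^2 + y^2 ≤ 49.

Compute the curl of F = (-4y (z + 1), 4x (z + 1), 0):
    (∇ × F)_x = ∂F_z/∂y - ∂F_y/∂z = -4x,
    (∇ × F)_y = ∂F_x/∂z - ∂F_z/∂x = -4y,
    (∇ × F)_z = ∂F_y/∂x - ∂F_x/∂y = 8z + 8.

On z = 3, (curl F)_z = 32.

Convert to polar (x = r cos θ, y = r sin θ, dA = r dr dθ); the integrand becomes 32, so

    ∬_D (curl F)_z dA = ∫_0^{2π} ∫_0^{7} (32) · r dr dθ.

Inner (r from 0 to 7): 784.
Outer (θ from 0 to 2π): 1568π.

Therefore ∮_C F · dr = 1568π.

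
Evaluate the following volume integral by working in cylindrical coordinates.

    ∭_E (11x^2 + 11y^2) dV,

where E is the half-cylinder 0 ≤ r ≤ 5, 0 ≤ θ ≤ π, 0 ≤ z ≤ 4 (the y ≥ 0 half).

In cylindrical coordinates, x = r cos(θ), y = r sin(θ), z = z, and dV = r dr dθ dz.

The integrand becomes 11r^2, so

    ∭_E (11x^2 + 11y^2) dV = ∫_{0}^{π} ∫_{0}^{5} ∫_{0}^{4} (11r^2) · r dz dr dθ.

Inner (z): 44r^3.
Middle (r from 0 to 5): 6875.
Outer (θ): 6875π.

Therefore the triple integral equals 6875π.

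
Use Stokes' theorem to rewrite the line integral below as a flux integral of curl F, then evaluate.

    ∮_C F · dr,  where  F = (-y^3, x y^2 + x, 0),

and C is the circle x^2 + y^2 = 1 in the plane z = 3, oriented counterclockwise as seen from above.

Let S be the flat disk x^2 + y^2 ≤ 1 in the plane z = 3, with upward unit normal n̂ = ẑ. By Stokes' theorem,

    ∮_C F · dr = ∬_S (∇ × F) · n̂ dS = ∬_D (curl F)_z dA,

where D is the disk x^2 + y^2 ≤ 1.

Compute the curl of F = (-y^3, x y^2 + x, 0):
    (∇ × F)_x = ∂F_z/∂y - ∂F_y/∂z = 0,
    (∇ × F)_y = ∂F_x/∂z - ∂F_z/∂x = 0,
    (∇ × F)_z = ∂F_y/∂x - ∂F_x/∂y = 4y^2 + 1.

On z = 3, (curl F)_z = 4y^2 + 1.

Convert to polar (x = r cos θ, y = r sin θ, dA = r dr dθ); the integrand becomes 4r^2sin(θ)^2 + 1, so

    ∬_D (curl F)_z dA = ∫_0^{2π} ∫_0^{1} (4r^2sin(θ)^2 + 1) · r dr dθ.

Inner (r from 0 to 1): sin(θ)^2 + 1/2.
Outer (θ from 0 to 2π): 2π.

Therefore ∮_C F · dr = 2π.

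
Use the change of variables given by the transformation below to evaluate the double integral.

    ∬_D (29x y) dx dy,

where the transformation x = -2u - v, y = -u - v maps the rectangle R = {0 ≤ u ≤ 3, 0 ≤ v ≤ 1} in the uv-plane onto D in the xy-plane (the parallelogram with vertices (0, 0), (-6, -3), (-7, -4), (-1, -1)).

Compute the Jacobian determinant of (x, y) with respect to (u, v):

    ∂(x,y)/∂(u,v) = | -2  -1 | = (-2)(-1) - (-1)(-1) = 1.
                   | -1  -1 |

Its absolute value is |J| = 1 (the area scaling factor).

Substituting x = -2u - v, y = -u - v into the integrand,

    29x y → 58u^2 + 87u v + 29v^2,

so the integral becomes

    ∬_R (58u^2 + 87u v + 29v^2) · |J| du dv = ∫_0^3 ∫_0^1 (58u^2 + 87u v + 29v^2) dv du.

Inner (v): 58u^2 + 87u/2 + 29/3.
Outer (u): 2987/4.

Therefore ∬_D (29x y) dx dy = 2987/4.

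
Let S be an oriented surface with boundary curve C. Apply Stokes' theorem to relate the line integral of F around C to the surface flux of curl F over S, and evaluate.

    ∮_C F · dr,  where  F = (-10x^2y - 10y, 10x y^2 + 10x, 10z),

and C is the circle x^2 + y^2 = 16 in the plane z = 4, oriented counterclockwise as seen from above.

Let S be the flat disk x^2 + y^2 ≤ 16 in the plane z = 4, with upward unit normal n̂ = ẑ. By Stokes' theorem,

    ∮_C F · dr = ∬_S (∇ × F) · n̂ dS = ∬_D (curl F)_z dA,

where D is the disk x^2 + y^2 ≤ 16.

Compute the curl of F = (-10x^2y - 10y, 10x y^2 + 10x, 10z):
    (∇ × F)_x = ∂F_z/∂y - ∂F_y/∂z = 0,
    (∇ × F)_y = ∂F_x/∂z - ∂F_z/∂x = 0,
    (∇ × F)_z = ∂F_y/∂x - ∂F_x/∂y = 10x^2 + 10y^2 + 20.

On z = 4, (curl F)_z = 10x^2 + 10y^2 + 20.

Convert to polar (x = r cos θ, y = r sin θ, dA = r dr dθ); the integrand becomes 10r^2 + 20, so

    ∬_D (curl F)_z dA = ∫_0^{2π} ∫_0^{4} (10r^2 + 20) · r dr dθ.

Inner (r from 0 to 4): 800.
Outer (θ from 0 to 2π): 1600π.

Therefore ∮_C F · dr = 1600π.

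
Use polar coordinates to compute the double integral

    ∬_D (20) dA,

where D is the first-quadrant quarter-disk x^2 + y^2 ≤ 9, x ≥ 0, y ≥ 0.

The region D is 0 ≤ r ≤ 3, 0 ≤ θ ≤ π/2 in polar coordinates, where x = r cos(θ), y = r sin(θ), and dA = r dr dθ.

Under the substitution, the integrand becomes 20, so

    ∬_D (20) dA = ∫_{0}^{π/2} ∫_{0}^{3} (20) · r dr dθ.

Inner integral (in r): ∫_{0}^{3} (20) · r dr = 90.

Outer integral (in θ): ∫_{0}^{π/2} (90) dθ = 45π.

Therefore ∬_D (20) dA = 45π.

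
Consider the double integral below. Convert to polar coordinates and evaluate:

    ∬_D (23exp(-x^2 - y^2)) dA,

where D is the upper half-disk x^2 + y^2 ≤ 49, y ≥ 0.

The region D is 0 ≤ r ≤ 7, 0 ≤ θ ≤ π in polar coordinates, where x = r cos(θ), y = r sin(θ), and dA = r dr dθ.

Under the substitution, the integrand becomes 23exp(-r^2), so

    ∬_D (23exp(-x^2 - y^2)) dA = ∫_{0}^{π} ∫_{0}^{7} (23exp(-r^2)) · r dr dθ.

Inner integral (in r): ∫_{0}^{7} (23exp(-r^2)) · r dr = 23/2 - 23exp(-49)/2.

Outer integral (in θ): ∫_{0}^{π} (23/2 - 23exp(-49)/2) dθ = -23π (1 - exp(49))exp(-49)/2.

Therefore ∬_D (23exp(-x^2 - y^2)) dA = -23π (1 - exp(49))exp(-49)/2.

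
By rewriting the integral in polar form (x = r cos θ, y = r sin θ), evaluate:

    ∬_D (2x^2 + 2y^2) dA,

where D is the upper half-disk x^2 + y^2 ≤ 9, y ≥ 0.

The region D is 0 ≤ r ≤ 3, 0 ≤ θ ≤ π in polar coordinates, where x = r cos(θ), y = r sin(θ), and dA = r dr dθ.

Under the substitution, the integrand becomes 2r^2, so

    ∬_D (2x^2 + 2y^2) dA = ∫_{0}^{π} ∫_{0}^{3} (2r^2) · r dr dθ.

Inner integral (in r): ∫_{0}^{3} (2r^2) · r dr = 81/2.

Outer integral (in θ): ∫_{0}^{π} (81/2) dθ = 81π/2.

Therefore ∬_D (2x^2 + 2y^2) dA = 81π/2.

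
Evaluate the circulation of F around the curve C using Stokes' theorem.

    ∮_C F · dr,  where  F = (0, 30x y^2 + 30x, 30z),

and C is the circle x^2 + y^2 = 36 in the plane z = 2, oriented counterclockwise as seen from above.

Let S be the flat disk x^2 + y^2 ≤ 36 in the plane z = 2, with upward unit normal n̂ = ẑ. By Stokes' theorem,

    ∮_C F · dr = ∬_S (∇ × F) · n̂ dS = ∬_D (curl F)_z dA,

where D is the disk x^2 + y^2 ≤ 36.

Compute the curl of F = (0, 30x y^2 + 30x, 30z):
    (∇ × F)_x = ∂F_z/∂y - ∂F_y/∂z = 0,
    (∇ × F)_y = ∂F_x/∂z - ∂F_z/∂x = 0,
    (∇ × F)_z = ∂F_y/∂x - ∂F_x/∂y = 30y^2 + 30.

On z = 2, (curl F)_z = 30y^2 + 30.

Convert to polar (x = r cos θ, y = r sin θ, dA = r dr dθ); the integrand becomes 30r^2sin(θ)^2 + 30, so

    ∬_D (curl F)_z dA = ∫_0^{2π} ∫_0^{6} (30r^2sin(θ)^2 + 30) · r dr dθ.

Inner (r from 0 to 6): 9720sin(θ)^2 + 540.
Outer (θ from 0 to 2π): 10800π.

Therefore ∮_C F · dr = 10800π.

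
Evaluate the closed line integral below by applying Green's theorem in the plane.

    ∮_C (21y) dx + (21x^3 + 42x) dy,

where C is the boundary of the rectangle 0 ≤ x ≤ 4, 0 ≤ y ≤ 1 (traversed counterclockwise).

Green's theorem converts the closed line integral into a double integral over the enclosed region D:

    ∮_C P dx + Q dy = ∬_D (∂Q/∂x - ∂P/∂y) dA.

Here P = 21y, Q = 21x^3 + 42x, so

    ∂Q/∂x = 63x^2 + 42,    ∂P/∂y = 21,
    ∂Q/∂x - ∂P/∂y = 63x^2 + 21.

D is the region 0 ≤ x ≤ 4, 0 ≤ y ≤ 1. Evaluating the double integral:

    ∬_D (63x^2 + 21) dA = ∫_0^{4} ∫_0^{1} (63x^2 + 21) dy dx.

Inner (y from 0 to 1): 63x^2 + 21.
Outer (x from 0 to 4): 1428.

Therefore ∮_C P dx + Q dy = 1428.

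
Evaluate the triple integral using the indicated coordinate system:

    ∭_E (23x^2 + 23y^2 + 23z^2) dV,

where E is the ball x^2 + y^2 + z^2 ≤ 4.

In spherical coordinates, x = ρ sin(φ) cos(θ), y = ρ sin(φ) sin(θ), z = ρ cos(φ), and dV = ρ^2 sin(φ) dρ dφ dθ.

The integrand becomes 23ρ^2, so

    ∭_E (23x^2 + 23y^2 + 23z^2) dV = ∫_{0}^{2π} ∫_{0}^{π} ∫_{0}^{2} (23ρ^2) · ρ^2 sin(φ) dρ dφ dθ.

Inner (ρ): 736sin(φ)/5.
Middle (φ): 1472/5.
Outer (θ): 2944π/5.

Therefore the triple integral equals 2944π/5.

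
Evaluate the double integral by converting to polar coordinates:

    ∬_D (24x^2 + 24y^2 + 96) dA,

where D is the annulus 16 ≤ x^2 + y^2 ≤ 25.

The region D is 4 ≤ r ≤ 5, 0 ≤ θ ≤ 2π in polar coordinates, where x = r cos(θ), y = r sin(θ), and dA = r dr dθ.

Under the substitution, the integrand becomes 24r^2 + 96, so

    ∬_D (24x^2 + 24y^2 + 96) dA = ∫_{0}^{2π} ∫_{4}^{5} (24r^2 + 96) · r dr dθ.

Inner integral (in r): ∫_{4}^{5} (24r^2 + 96) · r dr = 2646.

Outer integral (in θ): ∫_{0}^{2π} (2646) dθ = 5292π.

Therefore ∬_D (24x^2 + 24y^2 + 96) dA = 5292π.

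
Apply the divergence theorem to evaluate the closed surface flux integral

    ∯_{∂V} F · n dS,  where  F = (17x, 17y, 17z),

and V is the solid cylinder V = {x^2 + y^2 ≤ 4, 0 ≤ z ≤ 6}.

By the divergence theorem,

    ∯_{∂V} F · n dS = ∭_V (∇ · F) dV.

Compute the divergence:
    ∇ · F = ∂F_x/∂x + ∂F_y/∂y + ∂F_z/∂z = 17 + 17 + 17 = 51.

In cylindrical coordinates, x = r cos(θ), y = r sin(θ), z = z, dV = r dr dθ dz, with 0 ≤ r ≤ 2, 0 ≤ θ ≤ 2π, 0 ≤ z ≤ 6.

The integrand, after substitution and multiplying by the volume element, becomes (51) · r, so

    ∭_V (∇·F) dV = ∫_0^{2π} ∫_0^{2} ∫_0^{6} (51) · r dz dr dθ.

Inner (z from 0 to 6): 306r.
Middle (r from 0 to 2): 612.
Outer (θ from 0 to 2π): 1224π.

Therefore ∯_{∂V} F · n dS = 1224π.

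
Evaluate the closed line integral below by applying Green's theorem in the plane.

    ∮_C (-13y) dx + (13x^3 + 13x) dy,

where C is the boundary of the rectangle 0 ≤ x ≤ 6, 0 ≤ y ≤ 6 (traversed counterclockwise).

Green's theorem converts the closed line integral into a double integral over the enclosed region D:

    ∮_C P dx + Q dy = ∬_D (∂Q/∂x - ∂P/∂y) dA.

Here P = -13y, Q = 13x^3 + 13x, so

    ∂Q/∂x = 39x^2 + 13,    ∂P/∂y = -13,
    ∂Q/∂x - ∂P/∂y = 39x^2 + 26.

D is the region 0 ≤ x ≤ 6, 0 ≤ y ≤ 6. Evaluating the double integral:

    ∬_D (39x^2 + 26) dA = ∫_0^{6} ∫_0^{6} (39x^2 + 26) dy dx.

Inner (y from 0 to 6): 234x^2 + 156.
Outer (x from 0 to 6): 17784.

Therefore ∮_C P dx + Q dy = 17784.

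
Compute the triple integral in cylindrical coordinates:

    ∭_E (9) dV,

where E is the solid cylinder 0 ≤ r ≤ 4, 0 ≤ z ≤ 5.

In cylindrical coordinates, x = r cos(θ), y = r sin(θ), z = z, and dV = r dr dθ dz.

The integrand becomes 9, so

    ∭_E (9) dV = ∫_{0}^{2π} ∫_{0}^{4} ∫_{0}^{5} (9) · r dz dr dθ.

Inner (z): 45r.
Middle (r from 0 to 4): 360.
Outer (θ): 720π.

Therefore the triple integral equals 720π.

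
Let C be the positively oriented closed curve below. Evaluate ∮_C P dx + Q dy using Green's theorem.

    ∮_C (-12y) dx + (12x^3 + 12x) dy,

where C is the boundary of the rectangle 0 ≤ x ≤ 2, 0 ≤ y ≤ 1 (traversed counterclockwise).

Green's theorem converts the closed line integral into a double integral over the enclosed region D:

    ∮_C P dx + Q dy = ∬_D (∂Q/∂x - ∂P/∂y) dA.

Here P = -12y, Q = 12x^3 + 12x, so

    ∂Q/∂x = 36x^2 + 12,    ∂P/∂y = -12,
    ∂Q/∂x - ∂P/∂y = 36x^2 + 24.

D is the region 0 ≤ x ≤ 2, 0 ≤ y ≤ 1. Evaluating the double integral:

    ∬_D (36x^2 + 24) dA = ∫_0^{2} ∫_0^{1} (36x^2 + 24) dy dx.

Inner (y from 0 to 1): 36x^2 + 24.
Outer (x from 0 to 2): 144.

Therefore ∮_C P dx + Q dy = 144.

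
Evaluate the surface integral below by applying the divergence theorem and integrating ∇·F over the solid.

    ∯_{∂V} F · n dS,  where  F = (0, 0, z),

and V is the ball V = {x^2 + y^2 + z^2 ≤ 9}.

By the divergence theorem,

    ∯_{∂V} F · n dS = ∭_V (∇ · F) dV.

Compute the divergence:
    ∇ · F = ∂F_x/∂x + ∂F_y/∂y + ∂F_z/∂z = 0 + 0 + 1 = 1.

In spherical coordinates, x = ρ sin(φ) cos(θ), y = ρ sin(φ) sin(θ), z = ρ cos(φ), dV = ρ^2 sin(φ) dρ dφ dθ, with 0 ≤ ρ ≤ 3, 0 ≤ φ ≤ π, 0 ≤ θ ≤ 2π.

The integrand, after substitution and multiplying by the volume element, becomes (1) · ρ^2 sin(φ), so

    ∭_V (∇·F) dV = ∫_0^{2π} ∫_0^{π} ∫_0^{3} (1) · ρ^2 sin(φ) dρ dφ dθ.

Inner (ρ from 0 to 3): 9sin(φ).
Middle (φ from 0 to π): 18.
Outer (θ from 0 to 2π): 36π.

Therefore ∯_{∂V} F · n dS = 36π.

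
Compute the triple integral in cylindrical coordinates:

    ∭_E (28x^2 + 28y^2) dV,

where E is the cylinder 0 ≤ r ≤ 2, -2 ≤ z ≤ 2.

In cylindrical coordinates, x = r cos(θ), y = r sin(θ), z = z, and dV = r dr dθ dz.

The integrand becomes 28r^2, so

    ∭_E (28x^2 + 28y^2) dV = ∫_{0}^{2π} ∫_{0}^{2} ∫_{-2}^{2} (28r^2) · r dz dr dθ.

Inner (z): 112r^3.
Middle (r from 0 to 2): 448.
Outer (θ): 896π.

Therefore the triple integral equals 896π.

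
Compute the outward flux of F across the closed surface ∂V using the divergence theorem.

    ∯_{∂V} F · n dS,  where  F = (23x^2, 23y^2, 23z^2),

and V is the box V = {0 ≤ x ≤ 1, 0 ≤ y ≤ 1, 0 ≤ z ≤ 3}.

By the divergence theorem,

    ∯_{∂V} F · n dS = ∭_V (∇ · F) dV.

Compute the divergence:
    ∇ · F = ∂F_x/∂x + ∂F_y/∂y + ∂F_z/∂z = 46x + 46y + 46z.

V is a rectangular box, so dV = dx dy dz with 0 ≤ x ≤ 1, 0 ≤ y ≤ 1, 0 ≤ z ≤ 3.

Integrate (46x + 46y + 46z) over V as an iterated integral:

    ∭_V (∇·F) dV = ∫_0^{1} ∫_0^{1} ∫_0^{3} (46x + 46y + 46z) dz dy dx.

Inner (z from 0 to 3): 138x + 138y + 207.
Middle (y from 0 to 1): 138x + 276.
Outer (x from 0 to 1): 345.

Therefore ∯_{∂V} F · n dS = 345.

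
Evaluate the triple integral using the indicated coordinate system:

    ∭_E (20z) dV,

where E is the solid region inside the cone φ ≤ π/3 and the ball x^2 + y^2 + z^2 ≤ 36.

In spherical coordinates, x = ρ sin(φ) cos(θ), y = ρ sin(φ) sin(θ), z = ρ cos(φ), and dV = ρ^2 sin(φ) dρ dφ dθ.

The integrand becomes 20ρ cos(φ), so

    ∭_E (20z) dV = ∫_{0}^{2π} ∫_{0}^{π/3} ∫_{0}^{6} (20ρ cos(φ)) · ρ^2 sin(φ) dρ dφ dθ.

Inner (ρ): 3240sin(2φ).
Middle (φ): 2430.
Outer (θ): 4860π.

Therefore the triple integral equals 4860π.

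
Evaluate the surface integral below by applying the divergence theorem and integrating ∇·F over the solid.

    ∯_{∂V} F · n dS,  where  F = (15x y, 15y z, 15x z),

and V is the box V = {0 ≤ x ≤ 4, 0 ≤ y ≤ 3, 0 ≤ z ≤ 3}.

By the divergence theorem,

    ∯_{∂V} F · n dS = ∭_V (∇ · F) dV.

Compute the divergence:
    ∇ · F = ∂F_x/∂x + ∂F_y/∂y + ∂F_z/∂z = 15y + 15z + 15x = 15x + 15y + 15z.

V is a rectangular box, so dV = dx dy dz with 0 ≤ x ≤ 4, 0 ≤ y ≤ 3, 0 ≤ z ≤ 3.

Integrate (15x + 15y + 15z) over V as an iterated integral:

    ∭_V (∇·F) dV = ∫_0^{4} ∫_0^{3} ∫_0^{3} (15x + 15y + 15z) dz dy dx.

Inner (z from 0 to 3): 45x + 45y + 135/2.
Middle (y from 0 to 3): 135x + 405.
Outer (x from 0 to 4): 2700.

Therefore ∯_{∂V} F · n dS = 2700.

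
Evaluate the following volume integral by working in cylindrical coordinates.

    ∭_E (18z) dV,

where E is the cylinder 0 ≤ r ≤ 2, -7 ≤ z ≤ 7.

In cylindrical coordinates, x = r cos(θ), y = r sin(θ), z = z, and dV = r dr dθ dz.

The integrand becomes 18z, so

    ∭_E (18z) dV = ∫_{0}^{2π} ∫_{0}^{2} ∫_{-7}^{7} (18z) · r dz dr dθ.

Inner (z): 0.
Middle (r from 0 to 2): 0.
Outer (θ): 0.

Therefore the triple integral equals 0.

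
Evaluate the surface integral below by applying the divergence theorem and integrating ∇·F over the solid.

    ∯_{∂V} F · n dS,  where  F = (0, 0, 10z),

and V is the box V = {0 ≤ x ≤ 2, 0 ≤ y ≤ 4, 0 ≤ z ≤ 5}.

By the divergence theorem,

    ∯_{∂V} F · n dS = ∭_V (∇ · F) dV.

Compute the divergence:
    ∇ · F = ∂F_x/∂x + ∂F_y/∂y + ∂F_z/∂z = 0 + 0 + 10 = 10.

V is a rectangular box, so dV = dx dy dz with 0 ≤ x ≤ 2, 0 ≤ y ≤ 4, 0 ≤ z ≤ 5.

Integrate (10) over V as an iterated integral:

    ∭_V (∇·F) dV = ∫_0^{2} ∫_0^{4} ∫_0^{5} (10) dz dy dx.

Inner (z from 0 to 5): 50.
Middle (y from 0 to 4): 200.
Outer (x from 0 to 2): 400.

Therefore ∯_{∂V} F · n dS = 400.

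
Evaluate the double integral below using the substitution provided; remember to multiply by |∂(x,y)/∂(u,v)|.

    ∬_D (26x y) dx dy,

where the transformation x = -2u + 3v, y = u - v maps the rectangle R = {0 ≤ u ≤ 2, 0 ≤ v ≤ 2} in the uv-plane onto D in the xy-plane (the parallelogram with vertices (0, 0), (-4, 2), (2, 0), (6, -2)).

Compute the Jacobian determinant of (x, y) with respect to (u, v):

    ∂(x,y)/∂(u,v) = | -2  3 | = (-2)(-1) - (3)(1) = -1.
                   | 1  -1 |

Its absolute value is |J| = 1 (the area scaling factor).

Substituting x = -2u + 3v, y = u - v into the integrand,

    26x y → -52u^2 + 130u v - 78v^2,

so the integral becomes

    ∬_R (-52u^2 + 130u v - 78v^2) · |J| du dv = ∫_0^2 ∫_0^2 (-52u^2 + 130u v - 78v^2) dv du.

Inner (v): -104u^2 + 260u - 208.
Outer (u): -520/3.

Therefore ∬_D (26x y) dx dy = -520/3.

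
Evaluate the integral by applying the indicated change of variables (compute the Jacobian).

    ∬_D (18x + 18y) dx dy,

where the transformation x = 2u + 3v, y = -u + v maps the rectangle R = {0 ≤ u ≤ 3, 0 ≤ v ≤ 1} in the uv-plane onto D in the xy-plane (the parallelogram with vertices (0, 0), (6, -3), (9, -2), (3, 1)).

Compute the Jacobian determinant of (x, y) with respect to (u, v):

    ∂(x,y)/∂(u,v) = | 2  3 | = (2)(1) - (3)(-1) = 5.
                   | -1  1 |

Its absolute value is |J| = 5 (the area scaling factor).

Substituting x = 2u + 3v, y = -u + v into the integrand,

    18x + 18y → 18u + 72v,

so the integral becomes

    ∬_R (18u + 72v) · |J| du dv = ∫_0^3 ∫_0^1 (90u + 360v) dv du.

Inner (v): 90u + 180.
Outer (u): 945.

Therefore ∬_D (18x + 18y) dx dy = 945.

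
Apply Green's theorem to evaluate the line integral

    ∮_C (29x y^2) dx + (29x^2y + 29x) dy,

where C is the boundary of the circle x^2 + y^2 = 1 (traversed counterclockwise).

Green's theorem converts the closed line integral into a double integral over the enclosed region D:

    ∮_C P dx + Q dy = ∬_D (∂Q/∂x - ∂P/∂y) dA.

Here P = 29x y^2, Q = 29x^2y + 29x, so

    ∂Q/∂x = 58x y + 29,    ∂P/∂y = 58x y,
    ∂Q/∂x - ∂P/∂y = 29.

D is the region x^2 + y^2 ≤ 1. Evaluating the double integral:

In polar coordinates (x = r cos θ, y = r sin θ, dA = r dr dθ) the integrand becomes 29, so

    ∬_D (29) dA = ∫_0^{2π} ∫_0^{1} (29) · r dr dθ.

Inner (r from 0 to 1): 29/2.
Outer (θ from 0 to 2π): 29π.

Therefore ∮_C P dx + Q dy = 29π.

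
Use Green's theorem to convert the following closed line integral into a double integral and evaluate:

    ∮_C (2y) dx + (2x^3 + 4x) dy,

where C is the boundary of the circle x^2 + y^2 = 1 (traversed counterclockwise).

Green's theorem converts the closed line integral into a double integral over the enclosed region D:

    ∮_C P dx + Q dy = ∬_D (∂Q/∂x - ∂P/∂y) dA.

Here P = 2y, Q = 2x^3 + 4x, so

    ∂Q/∂x = 6x^2 + 4,    ∂P/∂y = 2,
    ∂Q/∂x - ∂P/∂y = 6x^2 + 2.

D is the region x^2 + y^2 ≤ 1. Evaluating the double integral:

In polar coordinates (x = r cos θ, y = r sin θ, dA = r dr dθ) the integrand becomes 6r^2cos(θ)^2 + 2, so

    ∬_D (6x^2 + 2) dA = ∫_0^{2π} ∫_0^{1} (6r^2cos(θ)^2 + 2) · r dr dθ.

Inner (r from 0 to 1): 3cos(θ)^2/2 + 1.
Outer (θ from 0 to 2π): 7π/2.

Therefore ∮_C P dx + Q dy = 7π/2.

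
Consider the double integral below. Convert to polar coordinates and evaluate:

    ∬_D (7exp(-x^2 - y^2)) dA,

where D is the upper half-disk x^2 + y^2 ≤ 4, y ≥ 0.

The region D is 0 ≤ r ≤ 2, 0 ≤ θ ≤ π in polar coordinates, where x = r cos(θ), y = r sin(θ), and dA = r dr dθ.

Under the substitution, the integrand becomes 7exp(-r^2), so

    ∬_D (7exp(-x^2 - y^2)) dA = ∫_{0}^{π} ∫_{0}^{2} (7exp(-r^2)) · r dr dθ.

Inner integral (in r): ∫_{0}^{2} (7exp(-r^2)) · r dr = 7/2 - 7exp(-4)/2.

Outer integral (in θ): ∫_{0}^{π} (7/2 - 7exp(-4)/2) dθ = -7π (1 - exp(4))exp(-4)/2.

Therefore ∬_D (7exp(-x^2 - y^2)) dA = -7π (1 - exp(4))exp(-4)/2.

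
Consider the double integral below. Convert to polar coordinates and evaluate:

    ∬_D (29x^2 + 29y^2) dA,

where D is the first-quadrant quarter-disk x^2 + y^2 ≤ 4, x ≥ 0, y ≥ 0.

The region D is 0 ≤ r ≤ 2, 0 ≤ θ ≤ π/2 in polar coordinates, where x = r cos(θ), y = r sin(θ), and dA = r dr dθ.

Under the substitution, the integrand becomes 29r^2, so

    ∬_D (29x^2 + 29y^2) dA = ∫_{0}^{π/2} ∫_{0}^{2} (29r^2) · r dr dθ.

Inner integral (in r): ∫_{0}^{2} (29r^2) · r dr = 116.

Outer integral (in θ): ∫_{0}^{π/2} (116) dθ = 58π.

Therefore ∬_D (29x^2 + 29y^2) dA = 58π.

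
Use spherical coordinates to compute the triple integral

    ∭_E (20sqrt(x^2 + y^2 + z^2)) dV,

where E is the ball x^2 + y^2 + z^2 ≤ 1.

In spherical coordinates, x = ρ sin(φ) cos(θ), y = ρ sin(φ) sin(θ), z = ρ cos(φ), and dV = ρ^2 sin(φ) dρ dφ dθ.

The integrand becomes 20ρ, so

    ∭_E (20sqrt(x^2 + y^2 + z^2)) dV = ∫_{0}^{2π} ∫_{0}^{π} ∫_{0}^{1} (20ρ) · ρ^2 sin(φ) dρ dφ dθ.

Inner (ρ): 5sin(φ).
Middle (φ): 10.
Outer (θ): 20π.

Therefore the triple integral equals 20π.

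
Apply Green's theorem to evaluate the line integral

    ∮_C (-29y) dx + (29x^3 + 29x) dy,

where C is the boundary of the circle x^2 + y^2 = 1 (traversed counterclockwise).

Green's theorem converts the closed line integral into a double integral over the enclosed region D:

    ∮_C P dx + Q dy = ∬_D (∂Q/∂x - ∂P/∂y) dA.

Here P = -29y, Q = 29x^3 + 29x, so

    ∂Q/∂x = 87x^2 + 29,    ∂P/∂y = -29,
    ∂Q/∂x - ∂P/∂y = 87x^2 + 58.

D is the region x^2 + y^2 ≤ 1. Evaluating the double integral:

In polar coordinates (x = r cos θ, y = r sin θ, dA = r dr dθ) the integrand becomes 87r^2cos(θ)^2 + 58, so

    ∬_D (87x^2 + 58) dA = ∫_0^{2π} ∫_0^{1} (87r^2cos(θ)^2 + 58) · r dr dθ.

Inner (r from 0 to 1): 87cos(θ)^2/4 + 29.
Outer (θ from 0 to 2π): 319π/4.

Therefore ∮_C P dx + Q dy = 319π/4.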